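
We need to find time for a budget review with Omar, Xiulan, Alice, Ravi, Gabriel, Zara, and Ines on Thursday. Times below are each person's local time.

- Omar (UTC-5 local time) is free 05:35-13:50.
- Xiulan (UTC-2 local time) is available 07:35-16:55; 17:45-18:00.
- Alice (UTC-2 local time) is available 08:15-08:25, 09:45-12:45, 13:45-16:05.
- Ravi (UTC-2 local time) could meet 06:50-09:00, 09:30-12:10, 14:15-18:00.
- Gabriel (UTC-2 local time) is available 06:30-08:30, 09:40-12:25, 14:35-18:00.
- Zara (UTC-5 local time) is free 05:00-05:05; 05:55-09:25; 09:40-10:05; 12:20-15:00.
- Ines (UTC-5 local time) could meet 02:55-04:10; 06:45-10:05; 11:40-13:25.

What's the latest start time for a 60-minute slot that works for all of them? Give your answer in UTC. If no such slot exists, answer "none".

Omar in UTC: 10:35-18:50 (add 5h to convert from UTC-5).
Xiulan in UTC: 09:35-18:55, 19:45-20:00 (add 2h to convert from UTC-2).
Alice in UTC: 10:15-10:25, 11:45-14:45, 15:45-18:05 (add 2h to convert from UTC-2).
Ravi in UTC: 08:50-11:00, 11:30-14:10, 16:15-20:00 (add 2h to convert from UTC-2).
Gabriel in UTC: 08:30-10:30, 11:40-14:25, 16:35-20:00 (add 2h to convert from UTC-2).
Zara in UTC: 10:00-10:05, 10:55-14:25, 14:40-15:05, 17:20-20:00 (add 5h to convert from UTC-5).
Ines in UTC: 07:55-09:10, 11:45-15:05, 16:40-18:25 (add 5h to convert from UTC-5).
Omar ∩ Xiulan: 10:35-18:50.
Omar ∩ Xiulan ∩ Alice: 11:45-14:45, 15:45-18:05.
Omar ∩ Xiulan ∩ Alice ∩ Ravi: 11:45-14:10, 16:15-18:05.
Omar ∩ Xiulan ∩ Alice ∩ Ravi ∩ Gabriel: 11:45-14:10, 16:35-18:05.
Omar ∩ Xiulan ∩ Alice ∩ Ravi ∩ Gabriel ∩ Zara: 11:45-14:10, 17:20-18:05.
Omar ∩ Xiulan ∩ Alice ∩ Ravi ∩ Gabriel ∩ Zara ∩ Ines: 11:45-14:10, 17:20-18:05.
Those are the intersection windows.
The last common window of at least 60 minutes is 11:45-14:10; a 60-minute meeting can start as late as 13:10 and still end by 14:10.

13:10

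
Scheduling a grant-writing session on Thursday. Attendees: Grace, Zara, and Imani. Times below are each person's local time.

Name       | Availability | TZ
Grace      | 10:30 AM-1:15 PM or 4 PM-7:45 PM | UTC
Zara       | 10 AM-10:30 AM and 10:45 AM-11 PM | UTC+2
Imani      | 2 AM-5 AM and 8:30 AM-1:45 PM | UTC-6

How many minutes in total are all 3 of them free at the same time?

Grace in UTC: 10:30-13:15, 16:00-19:45.
Zara in UTC: 08:00-08:30, 08:45-21:00 (subtract 2h to convert from UTC+2).
Imani in UTC: 08:00-11:00, 14:30-19:45 (add 6h to convert from UTC-6).
Grace ∩ Zara: 10:30-13:15, 16:00-19:45.
Grace ∩ Zara ∩ Imani: 10:30-11:00, 16:00-19:45.
So the common availability across everyone is 10:30-11:00, 16:00-19:45.
Summing the common windows: 30 + 225 = 255 minutes.

255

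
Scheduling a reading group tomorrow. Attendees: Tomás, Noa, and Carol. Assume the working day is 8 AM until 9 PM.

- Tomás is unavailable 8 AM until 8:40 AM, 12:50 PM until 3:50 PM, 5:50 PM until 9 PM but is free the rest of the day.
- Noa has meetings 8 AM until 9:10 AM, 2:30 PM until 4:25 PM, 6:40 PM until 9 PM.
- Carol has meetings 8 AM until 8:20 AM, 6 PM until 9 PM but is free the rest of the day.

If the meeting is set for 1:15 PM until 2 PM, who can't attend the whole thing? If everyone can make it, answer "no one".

Tomás

Tomás free: 08:40-12:50, 15:50-17:50 (invert busy blocks within the working day).
Noa free: 09:10-14:30, 16:25-18:40 (invert busy blocks within the working day).
Carol free: 08:20-18:00 (invert busy blocks within the working day).
Tomás: not fully free for 13:15-14:00. Noa: free for 13:15-14:00. Carol: free for 13:15-14:00.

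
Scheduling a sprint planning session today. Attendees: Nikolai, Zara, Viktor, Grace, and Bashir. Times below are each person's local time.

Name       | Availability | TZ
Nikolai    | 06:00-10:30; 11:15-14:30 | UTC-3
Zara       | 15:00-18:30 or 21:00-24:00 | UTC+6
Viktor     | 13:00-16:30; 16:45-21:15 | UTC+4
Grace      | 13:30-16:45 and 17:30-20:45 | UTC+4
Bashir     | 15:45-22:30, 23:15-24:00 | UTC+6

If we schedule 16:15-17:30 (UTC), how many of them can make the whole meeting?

2

Nikolai in UTC: 09:00-13:30, 14:15-17:30 (add 3h to convert from UTC-3).
Zara in UTC: 09:00-12:30, 15:00-18:00 (subtract 6h to convert from UTC+6).
Viktor in UTC: 09:00-12:30, 12:45-17:15 (subtract 4h to convert from UTC+4).
Grace in UTC: 09:30-12:45, 13:30-16:45 (subtract 4h to convert from UTC+4).
Bashir in UTC: 09:45-16:30, 17:15-18:00 (subtract 6h to convert from UTC+6).
Nikolai and Zara can make the full 16:15-17:30 slot — that's 2.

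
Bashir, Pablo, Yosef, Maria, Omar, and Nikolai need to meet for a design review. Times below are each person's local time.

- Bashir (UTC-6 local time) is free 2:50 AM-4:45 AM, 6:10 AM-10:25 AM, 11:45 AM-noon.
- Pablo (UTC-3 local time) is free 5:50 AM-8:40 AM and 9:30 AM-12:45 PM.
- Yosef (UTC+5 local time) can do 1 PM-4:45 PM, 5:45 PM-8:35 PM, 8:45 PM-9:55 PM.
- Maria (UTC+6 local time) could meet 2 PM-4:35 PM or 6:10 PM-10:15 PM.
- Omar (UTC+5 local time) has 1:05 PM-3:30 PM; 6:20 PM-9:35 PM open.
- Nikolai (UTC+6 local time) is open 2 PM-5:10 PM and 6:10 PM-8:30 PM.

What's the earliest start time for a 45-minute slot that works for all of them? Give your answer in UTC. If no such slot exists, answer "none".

08:50

Bashir in UTC: 08:50-10:45, 12:10-16:25, 17:45-18:00 (add 6h to convert from UTC-6).
Pablo in UTC: 08:50-11:40, 12:30-15:45 (add 3h to convert from UTC-3).
Yosef in UTC: 08:00-11:45, 12:45-15:35, 15:45-16:55 (subtract 5h to convert from UTC+5).
Maria in UTC: 08:00-10:35, 12:10-16:15 (subtract 6h to convert from UTC+6).
Omar in UTC: 08:05-10:30, 13:20-16:35 (subtract 5h to convert from UTC+5).
Nikolai in UTC: 08:00-11:10, 12:10-14:30 (subtract 6h to convert from UTC+6).
Bashir ∩ Pablo: 08:50-10:45, 12:30-15:45.
Bashir ∩ Pablo ∩ Yosef: 08:50-10:45, 12:45-15:35.
Bashir ∩ Pablo ∩ Yosef ∩ Maria: 08:50-10:35, 12:45-15:35.
Bashir ∩ Pablo ∩ Yosef ∩ Maria ∩ Omar: 08:50-10:30, 13:20-15:35.
Bashir ∩ Pablo ∩ Yosef ∩ Maria ∩ Omar ∩ Nikolai: 08:50-10:30, 13:20-14:30.
The first common window of at least 45 minutes is 08:50-10:30, so the earliest start is 08:50.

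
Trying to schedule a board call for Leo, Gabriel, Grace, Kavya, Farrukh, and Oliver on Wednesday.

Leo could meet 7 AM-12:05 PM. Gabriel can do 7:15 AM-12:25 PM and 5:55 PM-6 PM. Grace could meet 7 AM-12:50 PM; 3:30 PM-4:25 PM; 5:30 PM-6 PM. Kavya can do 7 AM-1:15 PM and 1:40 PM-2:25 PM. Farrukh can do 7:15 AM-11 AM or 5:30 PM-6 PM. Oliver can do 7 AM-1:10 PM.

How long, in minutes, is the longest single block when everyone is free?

Leo ∩ Gabriel: 07:15-12:05.
Leo ∩ Gabriel ∩ Grace: 07:15-12:05.
Leo ∩ Gabriel ∩ Grace ∩ Kavya: 07:15-12:05.
Leo ∩ Gabriel ∩ Grace ∩ Kavya ∩ Farrukh: 07:15-11:00.
Leo ∩ Gabriel ∩ Grace ∩ Kavya ∩ Farrukh ∩ Oliver: 07:15-11:00.
The longest is 07:15-11:00 at 225 minutes.

225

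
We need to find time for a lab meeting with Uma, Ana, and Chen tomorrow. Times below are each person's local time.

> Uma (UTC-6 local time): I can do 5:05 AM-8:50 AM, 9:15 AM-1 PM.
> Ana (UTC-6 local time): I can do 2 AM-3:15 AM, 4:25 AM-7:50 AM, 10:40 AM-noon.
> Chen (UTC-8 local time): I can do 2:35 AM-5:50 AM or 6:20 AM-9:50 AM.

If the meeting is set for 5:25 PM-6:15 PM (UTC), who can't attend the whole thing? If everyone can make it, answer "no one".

Uma in UTC: 11:05-14:50, 15:15-19:00 (add 6h to convert from UTC-6).
Ana in UTC: 08:00-09:15, 10:25-13:50, 16:40-18:00 (add 6h to convert from UTC-6).
Chen in UTC: 10:35-13:50, 14:20-17:50 (add 8h to convert from UTC-8).
Uma: free for 17:25-18:15. Ana: not fully free for 17:25-18:15. Chen: not fully free for 17:25-18:15.

Ana, Chen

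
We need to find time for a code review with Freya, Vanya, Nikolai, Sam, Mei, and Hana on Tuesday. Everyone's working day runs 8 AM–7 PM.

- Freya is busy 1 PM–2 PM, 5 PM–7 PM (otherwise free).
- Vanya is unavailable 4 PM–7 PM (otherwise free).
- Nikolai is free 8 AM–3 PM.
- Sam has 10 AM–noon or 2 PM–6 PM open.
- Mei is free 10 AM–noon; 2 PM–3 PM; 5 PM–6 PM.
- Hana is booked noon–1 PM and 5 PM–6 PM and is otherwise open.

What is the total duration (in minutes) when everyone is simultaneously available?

Freya free: 08:00-13:00, 14:00-17:00 (invert busy blocks within the working day).
Vanya free: 08:00-16:00 (invert busy blocks within the working day).
Nikolai free: 08:00-15:00.
Sam free: 10:00-12:00, 14:00-18:00.
Mei free: 10:00-12:00, 14:00-15:00, 17:00-18:00.
Hana free: 08:00-12:00, 13:00-17:00, 18:00-19:00 (invert busy blocks within the working day).
Freya ∩ Vanya: 08:00-13:00, 14:00-16:00.
Freya ∩ Vanya ∩ Nikolai: 08:00-13:00, 14:00-15:00.
Freya ∩ Vanya ∩ Nikolai ∩ Sam: 10:00-12:00, 14:00-15:00.
Freya ∩ Vanya ∩ Nikolai ∩ Sam ∩ Mei: 10:00-12:00, 14:00-15:00.
Freya ∩ Vanya ∩ Nikolai ∩ Sam ∩ Mei ∩ Hana: 10:00-12:00, 14:00-15:00.
So the common availability across everyone is 10:00-12:00, 14:00-15:00.
Summing the common windows: 120 + 60 = 180 minutes.

180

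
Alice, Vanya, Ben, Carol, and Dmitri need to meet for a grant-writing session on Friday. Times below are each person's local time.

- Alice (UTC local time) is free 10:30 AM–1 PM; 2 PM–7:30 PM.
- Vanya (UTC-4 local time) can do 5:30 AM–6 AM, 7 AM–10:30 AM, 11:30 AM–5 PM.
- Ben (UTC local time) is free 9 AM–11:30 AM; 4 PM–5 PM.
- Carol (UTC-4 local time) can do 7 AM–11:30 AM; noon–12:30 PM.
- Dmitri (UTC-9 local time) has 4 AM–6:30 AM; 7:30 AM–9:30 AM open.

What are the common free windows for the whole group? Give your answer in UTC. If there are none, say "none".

none

Alice in UTC: 10:30-13:00, 14:00-19:30.
Vanya in UTC: 09:30-10:00, 11:00-14:30, 15:30-21:00 (add 4h to convert from UTC-4).
Ben in UTC: 09:00-11:30, 16:00-17:00.
Carol in UTC: 11:00-15:30, 16:00-16:30 (add 4h to convert from UTC-4).
Dmitri in UTC: 13:00-15:30, 16:30-18:30 (add 9h to convert from UTC-9).
Alice ∩ Vanya: 11:00-13:00, 14:00-14:30, 15:30-19:30.
Alice ∩ Vanya ∩ Ben: 11:00-11:30, 16:00-17:00.
Alice ∩ Vanya ∩ Ben ∩ Carol: 11:00-11:30, 16:00-16:30.
Alice ∩ Vanya ∩ Ben ∩ Carol ∩ Dmitri: ∅.
There is no time when everyone is free.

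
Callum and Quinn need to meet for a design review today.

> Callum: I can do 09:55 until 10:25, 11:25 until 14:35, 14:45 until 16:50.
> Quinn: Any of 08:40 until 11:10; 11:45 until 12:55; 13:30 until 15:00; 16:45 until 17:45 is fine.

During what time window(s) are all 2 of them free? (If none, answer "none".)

09:55-10:25, 11:45-12:55, 13:30-14:35, 14:45-15:00, 16:45-16:50

Callum ∩ Quinn: 09:55-10:25, 11:45-12:55, 13:30-14:35, 14:45-15:00, 16:45-16:50.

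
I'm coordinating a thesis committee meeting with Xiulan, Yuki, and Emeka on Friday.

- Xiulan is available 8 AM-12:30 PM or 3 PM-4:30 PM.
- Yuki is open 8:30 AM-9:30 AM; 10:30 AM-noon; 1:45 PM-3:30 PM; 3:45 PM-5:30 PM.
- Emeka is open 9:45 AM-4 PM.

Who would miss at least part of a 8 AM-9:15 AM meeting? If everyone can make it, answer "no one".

Emeka, Yuki

Xiulan: free for 08:00-09:15. Yuki: not fully free for 08:00-09:15. Emeka: not fully free for 08:00-09:15.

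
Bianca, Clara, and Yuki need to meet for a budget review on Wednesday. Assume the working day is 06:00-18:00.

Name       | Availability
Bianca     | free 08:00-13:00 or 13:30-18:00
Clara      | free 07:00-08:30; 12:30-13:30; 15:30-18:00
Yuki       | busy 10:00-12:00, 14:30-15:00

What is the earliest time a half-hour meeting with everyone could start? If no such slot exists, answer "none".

08:00

Bianca free: 08:00-13:00, 13:30-18:00.
Clara free: 07:00-08:30, 12:30-13:30, 15:30-18:00.
Yuki free: 06:00-10:00, 12:00-14:30, 15:00-18:00 (invert busy blocks within the working day).
Bianca ∩ Clara: 08:00-08:30, 12:30-13:00, 15:30-18:00.
Bianca ∩ Clara ∩ Yuki: 08:00-08:30, 12:30-13:00, 15:30-18:00.
So the common availability across everyone is 08:00-08:30, 12:30-13:00, 15:30-18:00.
The first common window of at least 30 minutes is 08:00-08:30, so the earliest start is 08:00.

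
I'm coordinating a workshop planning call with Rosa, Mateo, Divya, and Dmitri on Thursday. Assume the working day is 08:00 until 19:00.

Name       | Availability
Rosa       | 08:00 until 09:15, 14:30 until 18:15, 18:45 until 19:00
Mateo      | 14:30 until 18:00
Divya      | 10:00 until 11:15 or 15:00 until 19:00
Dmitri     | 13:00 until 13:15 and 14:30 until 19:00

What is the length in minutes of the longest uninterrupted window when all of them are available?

180

Rosa ∩ Mateo: 14:30-18:00.
Rosa ∩ Mateo ∩ Divya: 15:00-18:00.
Rosa ∩ Mateo ∩ Divya ∩ Dmitri: 15:00-18:00.
So the common availability across everyone is 15:00-18:00.
The longest is 15:00-18:00 at 180 minutes.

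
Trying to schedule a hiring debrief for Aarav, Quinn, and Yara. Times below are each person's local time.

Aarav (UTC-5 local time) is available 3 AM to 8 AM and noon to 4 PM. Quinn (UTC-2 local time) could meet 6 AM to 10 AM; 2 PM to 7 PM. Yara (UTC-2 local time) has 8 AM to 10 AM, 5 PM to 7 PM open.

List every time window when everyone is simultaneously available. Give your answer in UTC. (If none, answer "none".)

Aarav in UTC: 08:00-13:00, 17:00-21:00 (add 5h to convert from UTC-5).
Quinn in UTC: 08:00-12:00, 16:00-21:00 (add 2h to convert from UTC-2).
Yara in UTC: 10:00-12:00, 19:00-21:00 (add 2h to convert from UTC-2).
Aarav ∩ Quinn: 08:00-12:00, 17:00-21:00.
Aarav ∩ Quinn ∩ Yara: 10:00-12:00, 19:00-21:00.

10:00-12:00, 19:00-21:00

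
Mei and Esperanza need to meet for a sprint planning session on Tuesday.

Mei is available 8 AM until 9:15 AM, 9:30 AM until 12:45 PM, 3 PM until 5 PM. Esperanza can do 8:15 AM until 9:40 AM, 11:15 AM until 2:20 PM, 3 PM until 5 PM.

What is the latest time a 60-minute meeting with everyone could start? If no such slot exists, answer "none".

16:00

Mei ∩ Esperanza: 08:15-09:15, 09:30-09:40, 11:15-12:45, 15:00-17:00.
The last common window of at least 60 minutes is 15:00-17:00; a 60-minute meeting can start as late as 16:00 and still end by 17:00.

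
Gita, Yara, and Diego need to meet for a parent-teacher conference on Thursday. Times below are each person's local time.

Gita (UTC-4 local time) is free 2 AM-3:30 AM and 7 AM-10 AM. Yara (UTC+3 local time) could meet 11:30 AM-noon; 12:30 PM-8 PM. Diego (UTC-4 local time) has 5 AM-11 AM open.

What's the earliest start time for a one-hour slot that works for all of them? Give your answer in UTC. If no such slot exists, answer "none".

Gita in UTC: 06:00-07:30, 11:00-14:00 (add 4h to convert from UTC-4).
Yara in UTC: 08:30-09:00, 09:30-17:00 (subtract 3h to convert from UTC+3).
Diego in UTC: 09:00-15:00 (add 4h to convert from UTC-4).
Gita ∩ Yara: 11:00-14:00.
Gita ∩ Yara ∩ Diego: 11:00-14:00.
The first common window of at least 60 minutes is 11:00-14:00, so the earliest start is 11:00.

11:00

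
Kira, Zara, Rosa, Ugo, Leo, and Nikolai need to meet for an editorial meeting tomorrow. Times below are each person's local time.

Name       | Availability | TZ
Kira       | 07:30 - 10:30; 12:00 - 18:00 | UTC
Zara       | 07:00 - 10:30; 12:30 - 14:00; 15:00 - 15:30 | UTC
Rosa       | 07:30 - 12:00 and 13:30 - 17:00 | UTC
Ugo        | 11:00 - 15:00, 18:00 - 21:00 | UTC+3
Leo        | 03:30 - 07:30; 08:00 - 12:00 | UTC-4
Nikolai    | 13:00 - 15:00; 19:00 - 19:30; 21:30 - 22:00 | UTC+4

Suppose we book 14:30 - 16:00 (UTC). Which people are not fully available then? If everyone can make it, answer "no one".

Nikolai, Ugo, Zara

Kira in UTC: 07:30-10:30, 12:00-18:00.
Zara in UTC: 07:00-10:30, 12:30-14:00, 15:00-15:30.
Rosa in UTC: 07:30-12:00, 13:30-17:00.
Ugo in UTC: 08:00-12:00, 15:00-18:00 (subtract 3h to convert from UTC+3).
Leo in UTC: 07:30-11:30, 12:00-16:00 (add 4h to convert from UTC-4).
Nikolai in UTC: 09:00-11:00, 15:00-15:30, 17:30-18:00 (subtract 4h to convert from UTC+4).
Kira: free for 14:30-16:00. Zara: not fully free for 14:30-16:00. Rosa: free for 14:30-16:00. Ugo: not fully free for 14:30-16:00. Leo: free for 14:30-16:00. Nikolai: not fully free for 14:30-16:00.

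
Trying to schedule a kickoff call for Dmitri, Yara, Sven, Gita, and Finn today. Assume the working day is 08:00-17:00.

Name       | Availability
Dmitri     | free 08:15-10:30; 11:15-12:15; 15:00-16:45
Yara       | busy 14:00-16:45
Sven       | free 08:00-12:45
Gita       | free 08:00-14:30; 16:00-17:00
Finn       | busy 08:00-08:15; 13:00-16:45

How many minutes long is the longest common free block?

Dmitri free: 08:15-10:30, 11:15-12:15, 15:00-16:45.
Yara free: 08:00-14:00, 16:45-17:00 (invert busy blocks within the working day).
Sven free: 08:00-12:45.
Gita free: 08:00-14:30, 16:00-17:00.
Finn free: 08:15-13:00, 16:45-17:00 (invert busy blocks within the working day).
Dmitri ∩ Yara: 08:15-10:30, 11:15-12:15.
Dmitri ∩ Yara ∩ Sven: 08:15-10:30, 11:15-12:15.
Dmitri ∩ Yara ∩ Sven ∩ Gita: 08:15-10:30, 11:15-12:15.
Dmitri ∩ Yara ∩ Sven ∩ Gita ∩ Finn: 08:15-10:30, 11:15-12:15.
The longest is 08:15-10:30 at 135 minutes.

135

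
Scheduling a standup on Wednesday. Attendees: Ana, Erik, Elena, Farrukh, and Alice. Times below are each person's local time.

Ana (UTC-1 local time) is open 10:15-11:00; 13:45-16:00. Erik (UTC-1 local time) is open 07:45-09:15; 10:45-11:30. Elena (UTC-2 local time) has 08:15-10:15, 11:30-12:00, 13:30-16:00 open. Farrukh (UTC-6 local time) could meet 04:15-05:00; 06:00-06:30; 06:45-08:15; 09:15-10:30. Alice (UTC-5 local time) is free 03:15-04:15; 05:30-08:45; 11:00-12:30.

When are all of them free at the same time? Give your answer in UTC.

none

Ana in UTC: 11:15-12:00, 14:45-17:00 (add 1h to convert from UTC-1).
Erik in UTC: 08:45-10:15, 11:45-12:30 (add 1h to convert from UTC-1).
Elena in UTC: 10:15-12:15, 13:30-14:00, 15:30-18:00 (add 2h to convert from UTC-2).
Farrukh in UTC: 10:15-11:00, 12:00-12:30, 12:45-14:15, 15:15-16:30 (add 6h to convert from UTC-6).
Alice in UTC: 08:15-09:15, 10:30-13:45, 16:00-17:30 (add 5h to convert from UTC-5).
Ana ∩ Erik: 11:45-12:00.
Ana ∩ Erik ∩ Elena: 11:45-12:00.
Ana ∩ Erik ∩ Elena ∩ Farrukh: ∅.
Ana ∩ Erik ∩ Elena ∩ Farrukh ∩ Alice: ∅.
There is no time when everyone is free.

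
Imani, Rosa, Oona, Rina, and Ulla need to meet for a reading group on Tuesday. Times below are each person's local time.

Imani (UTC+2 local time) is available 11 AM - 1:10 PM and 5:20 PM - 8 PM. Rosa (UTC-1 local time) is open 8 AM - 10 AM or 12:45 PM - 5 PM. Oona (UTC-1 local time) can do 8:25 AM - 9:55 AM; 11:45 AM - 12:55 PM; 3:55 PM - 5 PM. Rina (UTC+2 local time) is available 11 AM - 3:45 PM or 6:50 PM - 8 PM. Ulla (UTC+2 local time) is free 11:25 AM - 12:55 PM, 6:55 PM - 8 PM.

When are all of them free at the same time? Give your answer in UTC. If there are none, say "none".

09:25-10:55, 16:55-18:00

Imani in UTC: 09:00-11:10, 15:20-18:00 (subtract 2h to convert from UTC+2).
Rosa in UTC: 09:00-11:00, 13:45-18:00 (add 1h to convert from UTC-1).
Oona in UTC: 09:25-10:55, 12:45-13:55, 16:55-18:00 (add 1h to convert from UTC-1).
Rina in UTC: 09:00-13:45, 16:50-18:00 (subtract 2h to convert from UTC+2).
Ulla in UTC: 09:25-10:55, 16:55-18:00 (subtract 2h to convert from UTC+2).
Imani ∩ Rosa: 09:00-11:00, 15:20-18:00.
Imani ∩ Rosa ∩ Oona: 09:25-10:55, 16:55-18:00.
Imani ∩ Rosa ∩ Oona ∩ Rina: 09:25-10:55, 16:55-18:00.
Imani ∩ Rosa ∩ Oona ∩ Rina ∩ Ulla: 09:25-10:55, 16:55-18:00.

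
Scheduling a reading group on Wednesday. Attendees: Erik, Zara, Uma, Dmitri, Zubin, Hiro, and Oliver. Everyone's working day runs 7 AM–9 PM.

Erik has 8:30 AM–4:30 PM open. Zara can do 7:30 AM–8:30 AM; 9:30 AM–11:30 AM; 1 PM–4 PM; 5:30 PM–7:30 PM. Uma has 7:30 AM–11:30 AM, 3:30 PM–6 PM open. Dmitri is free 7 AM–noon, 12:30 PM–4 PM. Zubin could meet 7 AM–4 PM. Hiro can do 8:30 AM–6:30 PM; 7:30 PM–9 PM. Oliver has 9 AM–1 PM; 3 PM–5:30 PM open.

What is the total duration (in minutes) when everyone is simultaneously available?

150

Erik ∩ Zara: 09:30-11:30, 13:00-16:00.
Erik ∩ Zara ∩ Uma: 09:30-11:30, 15:30-16:00.
Erik ∩ Zara ∩ Uma ∩ Dmitri: 09:30-11:30, 15:30-16:00.
Erik ∩ Zara ∩ Uma ∩ Dmitri ∩ Zubin: 09:30-11:30, 15:30-16:00.
Erik ∩ Zara ∩ Uma ∩ Dmitri ∩ Zubin ∩ Hiro: 09:30-11:30, 15:30-16:00.
Erik ∩ Zara ∩ Uma ∩ Dmitri ∩ Zubin ∩ Hiro ∩ Oliver: 09:30-11:30, 15:30-16:00.
Summing the common windows: 120 + 30 = 150 minutes.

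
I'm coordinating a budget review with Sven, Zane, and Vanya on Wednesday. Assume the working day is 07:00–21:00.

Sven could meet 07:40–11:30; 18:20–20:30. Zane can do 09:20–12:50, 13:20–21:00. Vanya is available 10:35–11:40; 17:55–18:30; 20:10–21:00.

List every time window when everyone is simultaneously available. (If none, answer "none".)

10:35-11:30, 18:20-18:30, 20:10-20:30

Sven ∩ Zane: 09:20-11:30, 18:20-20:30.
Sven ∩ Zane ∩ Vanya: 10:35-11:30, 18:20-18:30, 20:10-20:30.
So the common availability across everyone is 10:35-11:30, 18:20-18:30, 20:10-20:30.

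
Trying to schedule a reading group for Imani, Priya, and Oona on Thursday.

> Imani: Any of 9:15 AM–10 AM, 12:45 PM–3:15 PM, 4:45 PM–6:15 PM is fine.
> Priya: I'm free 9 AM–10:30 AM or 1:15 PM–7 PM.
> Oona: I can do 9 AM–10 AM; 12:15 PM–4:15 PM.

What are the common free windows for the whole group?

Imani ∩ Priya: 09:15-10:00, 13:15-15:15, 16:45-18:15.
Imani ∩ Priya ∩ Oona: 09:15-10:00, 13:15-15:15.
So the common availability across everyone is 09:15-10:00, 13:15-15:15.

09:15-10:00, 13:15-15:15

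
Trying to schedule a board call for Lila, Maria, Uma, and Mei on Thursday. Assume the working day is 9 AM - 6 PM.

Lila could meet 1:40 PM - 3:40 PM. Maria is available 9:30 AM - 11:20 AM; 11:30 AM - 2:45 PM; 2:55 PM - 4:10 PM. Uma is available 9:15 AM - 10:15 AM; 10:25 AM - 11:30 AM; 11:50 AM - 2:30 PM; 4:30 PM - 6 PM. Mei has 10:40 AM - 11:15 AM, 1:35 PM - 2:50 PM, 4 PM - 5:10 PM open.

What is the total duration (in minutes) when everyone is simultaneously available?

50

Lila ∩ Maria: 13:40-14:45, 14:55-15:40.
Lila ∩ Maria ∩ Uma: 13:40-14:30.
Lila ∩ Maria ∩ Uma ∩ Mei: 13:40-14:30.
That's a single block of 50 minutes.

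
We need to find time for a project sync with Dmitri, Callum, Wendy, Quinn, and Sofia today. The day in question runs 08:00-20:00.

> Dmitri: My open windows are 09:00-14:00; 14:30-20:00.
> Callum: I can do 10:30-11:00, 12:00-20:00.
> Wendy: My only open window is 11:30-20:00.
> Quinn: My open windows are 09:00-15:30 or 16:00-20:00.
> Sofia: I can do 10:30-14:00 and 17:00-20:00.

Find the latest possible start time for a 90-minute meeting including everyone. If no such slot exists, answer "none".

Dmitri ∩ Callum: 10:30-11:00, 12:00-14:00, 14:30-20:00.
Dmitri ∩ Callum ∩ Wendy: 12:00-14:00, 14:30-20:00.
Dmitri ∩ Callum ∩ Wendy ∩ Quinn: 12:00-14:00, 14:30-15:30, 16:00-20:00.
Dmitri ∩ Callum ∩ Wendy ∩ Quinn ∩ Sofia: 12:00-14:00, 17:00-20:00.
The last common window of at least 90 minutes is 17:00-20:00; a 90-minute meeting can start as late as 18:30 and still end by 20:00.

18:30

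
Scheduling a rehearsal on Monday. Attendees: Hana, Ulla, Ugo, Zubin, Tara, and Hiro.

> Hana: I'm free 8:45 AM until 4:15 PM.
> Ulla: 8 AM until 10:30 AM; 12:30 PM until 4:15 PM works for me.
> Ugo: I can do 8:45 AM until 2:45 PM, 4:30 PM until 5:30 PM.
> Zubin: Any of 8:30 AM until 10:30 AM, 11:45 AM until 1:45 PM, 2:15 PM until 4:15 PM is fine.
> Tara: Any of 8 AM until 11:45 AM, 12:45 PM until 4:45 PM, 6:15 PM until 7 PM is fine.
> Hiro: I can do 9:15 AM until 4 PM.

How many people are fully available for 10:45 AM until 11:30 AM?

Hana, Ugo, Tara, and Hiro can make the full 10:45-11:30 slot — that's 4.

4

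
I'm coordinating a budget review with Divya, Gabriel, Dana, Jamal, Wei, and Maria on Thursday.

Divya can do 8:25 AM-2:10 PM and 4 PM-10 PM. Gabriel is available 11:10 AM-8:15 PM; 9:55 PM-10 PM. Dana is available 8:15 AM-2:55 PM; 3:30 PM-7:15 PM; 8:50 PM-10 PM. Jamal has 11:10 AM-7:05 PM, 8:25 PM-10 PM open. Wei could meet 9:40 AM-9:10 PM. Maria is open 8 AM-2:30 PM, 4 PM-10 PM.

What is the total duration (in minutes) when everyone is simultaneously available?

365

Divya ∩ Gabriel: 11:10-14:10, 16:00-20:15, 21:55-22:00.
Divya ∩ Gabriel ∩ Dana: 11:10-14:10, 16:00-19:15, 21:55-22:00.
Divya ∩ Gabriel ∩ Dana ∩ Jamal: 11:10-14:10, 16:00-19:05, 21:55-22:00.
Divya ∩ Gabriel ∩ Dana ∩ Jamal ∩ Wei: 11:10-14:10, 16:00-19:05.
Divya ∩ Gabriel ∩ Dana ∩ Jamal ∩ Wei ∩ Maria: 11:10-14:10, 16:00-19:05.
So the common availability across everyone is 11:10-14:10, 16:00-19:05.
Summing the common windows: 180 + 185 = 365 minutes.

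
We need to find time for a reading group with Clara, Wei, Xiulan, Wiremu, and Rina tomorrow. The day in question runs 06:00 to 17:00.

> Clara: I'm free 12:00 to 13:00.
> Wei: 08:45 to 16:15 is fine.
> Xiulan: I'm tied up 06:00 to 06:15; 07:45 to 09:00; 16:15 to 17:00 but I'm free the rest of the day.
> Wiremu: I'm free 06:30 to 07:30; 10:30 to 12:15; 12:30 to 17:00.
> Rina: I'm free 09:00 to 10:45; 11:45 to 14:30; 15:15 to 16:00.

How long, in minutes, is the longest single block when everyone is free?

30

Clara free: 12:00-13:00.
Wei free: 08:45-16:15.
Xiulan free: 06:15-07:45, 09:00-16:15 (invert busy blocks within the working day).
Wiremu free: 06:30-07:30, 10:30-12:15, 12:30-17:00.
Rina free: 09:00-10:45, 11:45-14:30, 15:15-16:00.
Clara ∩ Wei: 12:00-13:00.
Clara ∩ Wei ∩ Xiulan: 12:00-13:00.
Clara ∩ Wei ∩ Xiulan ∩ Wiremu: 12:00-12:15, 12:30-13:00.
Clara ∩ Wei ∩ Xiulan ∩ Wiremu ∩ Rina: 12:00-12:15, 12:30-13:00.
The longest is 12:30-13:00 at 30 minutes.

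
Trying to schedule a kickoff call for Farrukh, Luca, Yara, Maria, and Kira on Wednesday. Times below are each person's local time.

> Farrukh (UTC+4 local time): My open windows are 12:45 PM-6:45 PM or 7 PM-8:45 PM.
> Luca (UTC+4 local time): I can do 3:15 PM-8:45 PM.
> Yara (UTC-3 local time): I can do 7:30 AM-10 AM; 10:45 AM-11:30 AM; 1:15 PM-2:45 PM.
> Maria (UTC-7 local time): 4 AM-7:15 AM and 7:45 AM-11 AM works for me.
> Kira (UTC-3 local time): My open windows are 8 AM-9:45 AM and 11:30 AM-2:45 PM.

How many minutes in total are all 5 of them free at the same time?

Farrukh in UTC: 08:45-14:45, 15:00-16:45 (subtract 4h to convert from UTC+4).
Luca in UTC: 11:15-16:45 (subtract 4h to convert from UTC+4).
Yara in UTC: 10:30-13:00, 13:45-14:30, 16:15-17:45 (add 3h to convert from UTC-3).
Maria in UTC: 11:00-14:15, 14:45-18:00 (add 7h to convert from UTC-7).
Kira in UTC: 11:00-12:45, 14:30-17:45 (add 3h to convert from UTC-3).
Farrukh ∩ Luca: 11:15-14:45, 15:00-16:45.
Farrukh ∩ Luca ∩ Yara: 11:15-13:00, 13:45-14:30, 16:15-16:45.
Farrukh ∩ Luca ∩ Yara ∩ Maria: 11:15-13:00, 13:45-14:15, 16:15-16:45.
Farrukh ∩ Luca ∩ Yara ∩ Maria ∩ Kira: 11:15-12:45, 16:15-16:45.
So the common availability across everyone is 11:15-12:45, 16:15-16:45.
Summing the common windows: 90 + 30 = 120 minutes.

120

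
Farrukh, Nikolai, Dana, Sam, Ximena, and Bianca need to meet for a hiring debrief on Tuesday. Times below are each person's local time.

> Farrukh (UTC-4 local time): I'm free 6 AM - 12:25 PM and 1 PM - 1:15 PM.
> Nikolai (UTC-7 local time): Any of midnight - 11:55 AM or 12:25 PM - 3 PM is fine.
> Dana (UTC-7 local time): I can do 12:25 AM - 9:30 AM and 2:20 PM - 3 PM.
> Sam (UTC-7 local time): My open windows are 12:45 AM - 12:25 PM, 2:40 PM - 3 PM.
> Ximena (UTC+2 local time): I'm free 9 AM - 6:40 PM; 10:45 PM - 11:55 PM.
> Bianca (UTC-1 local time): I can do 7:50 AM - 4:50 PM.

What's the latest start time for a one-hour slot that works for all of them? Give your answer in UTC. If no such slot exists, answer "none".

Farrukh in UTC: 10:00-16:25, 17:00-17:15 (add 4h to convert from UTC-4).
Nikolai in UTC: 07:00-18:55, 19:25-22:00 (add 7h to convert from UTC-7).
Dana in UTC: 07:25-16:30, 21:20-22:00 (add 7h to convert from UTC-7).
Sam in UTC: 07:45-19:25, 21:40-22:00 (add 7h to convert from UTC-7).
Ximena in UTC: 07:00-16:40, 20:45-21:55 (subtract 2h to convert from UTC+2).
Bianca in UTC: 08:50-17:50 (add 1h to convert from UTC-1).
Farrukh ∩ Nikolai: 10:00-16:25, 17:00-17:15.
Farrukh ∩ Nikolai ∩ Dana: 10:00-16:25.
Farrukh ∩ Nikolai ∩ Dana ∩ Sam: 10:00-16:25.
Farrukh ∩ Nikolai ∩ Dana ∩ Sam ∩ Ximena: 10:00-16:25.
Farrukh ∩ Nikolai ∩ Dana ∩ Sam ∩ Ximena ∩ Bianca: 10:00-16:25.
The last common window of at least 60 minutes is 10:00-16:25; a 60-minute meeting can start as late as 15:25 and still end by 16:25.

15:25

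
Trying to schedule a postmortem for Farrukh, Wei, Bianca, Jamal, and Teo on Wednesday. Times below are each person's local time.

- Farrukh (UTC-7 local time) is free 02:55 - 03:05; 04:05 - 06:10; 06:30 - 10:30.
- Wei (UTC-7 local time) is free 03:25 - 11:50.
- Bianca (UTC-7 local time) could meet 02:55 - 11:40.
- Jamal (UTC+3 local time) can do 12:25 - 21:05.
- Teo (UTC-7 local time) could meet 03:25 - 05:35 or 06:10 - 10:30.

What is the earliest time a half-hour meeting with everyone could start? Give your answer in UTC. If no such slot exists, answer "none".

Farrukh in UTC: 09:55-10:05, 11:05-13:10, 13:30-17:30 (add 7h to convert from UTC-7).
Wei in UTC: 10:25-18:50 (add 7h to convert from UTC-7).
Bianca in UTC: 09:55-18:40 (add 7h to convert from UTC-7).
Jamal in UTC: 09:25-18:05 (subtract 3h to convert from UTC+3).
Teo in UTC: 10:25-12:35, 13:10-17:30 (add 7h to convert from UTC-7).
Farrukh ∩ Wei: 11:05-13:10, 13:30-17:30.
Farrukh ∩ Wei ∩ Bianca: 11:05-13:10, 13:30-17:30.
Farrukh ∩ Wei ∩ Bianca ∩ Jamal: 11:05-13:10, 13:30-17:30.
Farrukh ∩ Wei ∩ Bianca ∩ Jamal ∩ Teo: 11:05-12:35, 13:30-17:30.
The first common window of at least 30 minutes is 11:05-12:35, so the earliest start is 11:05.

11:05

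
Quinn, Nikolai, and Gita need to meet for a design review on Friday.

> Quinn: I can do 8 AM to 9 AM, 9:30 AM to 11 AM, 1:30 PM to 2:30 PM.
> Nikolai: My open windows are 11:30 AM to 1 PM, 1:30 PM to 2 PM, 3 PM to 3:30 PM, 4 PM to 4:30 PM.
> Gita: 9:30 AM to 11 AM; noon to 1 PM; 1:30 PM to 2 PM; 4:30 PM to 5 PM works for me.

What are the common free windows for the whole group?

13:30-14:00

Quinn ∩ Nikolai: 13:30-14:00.
Quinn ∩ Nikolai ∩ Gita: 13:30-14:00.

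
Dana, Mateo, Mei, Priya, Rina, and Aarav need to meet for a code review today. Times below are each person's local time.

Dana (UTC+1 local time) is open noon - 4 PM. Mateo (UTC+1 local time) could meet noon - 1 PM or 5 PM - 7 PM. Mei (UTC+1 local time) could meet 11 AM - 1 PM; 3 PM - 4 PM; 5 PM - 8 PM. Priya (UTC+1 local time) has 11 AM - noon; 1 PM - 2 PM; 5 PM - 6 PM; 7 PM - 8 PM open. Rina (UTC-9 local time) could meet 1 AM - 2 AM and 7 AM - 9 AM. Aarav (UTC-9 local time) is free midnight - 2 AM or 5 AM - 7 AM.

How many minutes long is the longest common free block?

0

Dana in UTC: 11:00-15:00 (subtract 1h to convert from UTC+1).
Mateo in UTC: 11:00-12:00, 16:00-18:00 (subtract 1h to convert from UTC+1).
Mei in UTC: 10:00-12:00, 14:00-15:00, 16:00-19:00 (subtract 1h to convert from UTC+1).
Priya in UTC: 10:00-11:00, 12:00-13:00, 16:00-17:00, 18:00-19:00 (subtract 1h to convert from UTC+1).
Rina in UTC: 10:00-11:00, 16:00-18:00 (add 9h to convert from UTC-9).
Aarav in UTC: 09:00-11:00, 14:00-16:00 (add 9h to convert from UTC-9).
Dana ∩ Mateo: 11:00-12:00.
Dana ∩ Mateo ∩ Mei: 11:00-12:00.
Dana ∩ Mateo ∩ Mei ∩ Priya: ∅.
Dana ∩ Mateo ∩ Mei ∩ Priya ∩ Rina: ∅.
Dana ∩ Mateo ∩ Mei ∩ Priya ∩ Rina ∩ Aarav: ∅.
There is no time when everyone is free.
No common window exists, so the longest block is 0 minutes.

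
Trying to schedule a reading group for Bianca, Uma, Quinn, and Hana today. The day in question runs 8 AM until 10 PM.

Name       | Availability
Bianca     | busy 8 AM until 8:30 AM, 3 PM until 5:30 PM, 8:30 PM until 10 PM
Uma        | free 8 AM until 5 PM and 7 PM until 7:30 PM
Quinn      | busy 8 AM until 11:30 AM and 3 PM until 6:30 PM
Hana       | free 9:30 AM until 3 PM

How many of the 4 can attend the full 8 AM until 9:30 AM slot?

1

Bianca free: 08:30-15:00, 17:30-20:30 (invert busy blocks within the working day).
Uma free: 08:00-17:00, 19:00-19:30.
Quinn free: 11:30-15:00, 18:30-22:00 (invert busy blocks within the working day).
Hana free: 09:30-15:00.
Uma can make the full 08:00-09:30 slot — that's 1.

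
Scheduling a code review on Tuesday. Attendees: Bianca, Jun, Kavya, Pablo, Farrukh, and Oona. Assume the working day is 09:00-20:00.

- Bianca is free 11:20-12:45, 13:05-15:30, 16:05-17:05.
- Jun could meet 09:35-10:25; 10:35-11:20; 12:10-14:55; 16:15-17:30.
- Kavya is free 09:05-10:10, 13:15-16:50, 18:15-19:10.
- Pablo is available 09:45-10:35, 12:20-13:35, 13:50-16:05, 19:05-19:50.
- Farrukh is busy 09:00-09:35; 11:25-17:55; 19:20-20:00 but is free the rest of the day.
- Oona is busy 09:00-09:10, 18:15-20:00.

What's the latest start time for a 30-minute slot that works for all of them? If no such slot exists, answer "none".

Bianca free: 11:20-12:45, 13:05-15:30, 16:05-17:05.
Jun free: 09:35-10:25, 10:35-11:20, 12:10-14:55, 16:15-17:30.
Kavya free: 09:05-10:10, 13:15-16:50, 18:15-19:10.
Pablo free: 09:45-10:35, 12:20-13:35, 13:50-16:05, 19:05-19:50.
Farrukh free: 09:35-11:25, 17:55-19:20 (invert busy blocks within the working day).
Oona free: 09:10-18:15 (invert busy blocks within the working day).
Bianca ∩ Jun: 12:10-12:45, 13:05-14:55, 16:15-17:05.
Bianca ∩ Jun ∩ Kavya: 13:15-14:55, 16:15-16:50.
Bianca ∩ Jun ∩ Kavya ∩ Pablo: 13:15-13:35, 13:50-14:55.
Bianca ∩ Jun ∩ Kavya ∩ Pablo ∩ Farrukh: ∅.
Bianca ∩ Jun ∩ Kavya ∩ Pablo ∩ Farrukh ∩ Oona: ∅.
There is no time when everyone is free.
No common window is at least 30 minutes long.

none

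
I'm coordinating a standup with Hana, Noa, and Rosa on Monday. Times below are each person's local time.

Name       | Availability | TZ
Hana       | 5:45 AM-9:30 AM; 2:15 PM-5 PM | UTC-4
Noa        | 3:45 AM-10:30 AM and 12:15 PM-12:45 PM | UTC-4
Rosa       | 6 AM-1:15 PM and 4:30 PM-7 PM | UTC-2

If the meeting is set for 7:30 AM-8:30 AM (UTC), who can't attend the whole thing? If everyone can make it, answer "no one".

Hana in UTC: 09:45-13:30, 18:15-21:00 (add 4h to convert from UTC-4).
Noa in UTC: 07:45-14:30, 16:15-16:45 (add 4h to convert from UTC-4).
Rosa in UTC: 08:00-15:15, 18:30-21:00 (add 2h to convert from UTC-2).
Hana: not fully free for 07:30-08:30. Noa: not fully free for 07:30-08:30. Rosa: not fully free for 07:30-08:30.

Hana, Noa, Rosa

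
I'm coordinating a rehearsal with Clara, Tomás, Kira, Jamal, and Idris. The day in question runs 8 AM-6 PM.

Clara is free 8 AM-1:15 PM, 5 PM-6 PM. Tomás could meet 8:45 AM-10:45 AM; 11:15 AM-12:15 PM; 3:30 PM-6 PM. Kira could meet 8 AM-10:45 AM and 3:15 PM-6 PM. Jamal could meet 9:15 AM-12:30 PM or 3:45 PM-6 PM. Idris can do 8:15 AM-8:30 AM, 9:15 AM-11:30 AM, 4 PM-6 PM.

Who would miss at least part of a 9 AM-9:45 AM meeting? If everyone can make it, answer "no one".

Clara: free for 09:00-09:45. Tomás: free for 09:00-09:45. Kira: free for 09:00-09:45. Jamal: not fully free for 09:00-09:45. Idris: not fully free for 09:00-09:45.

Idris, Jamal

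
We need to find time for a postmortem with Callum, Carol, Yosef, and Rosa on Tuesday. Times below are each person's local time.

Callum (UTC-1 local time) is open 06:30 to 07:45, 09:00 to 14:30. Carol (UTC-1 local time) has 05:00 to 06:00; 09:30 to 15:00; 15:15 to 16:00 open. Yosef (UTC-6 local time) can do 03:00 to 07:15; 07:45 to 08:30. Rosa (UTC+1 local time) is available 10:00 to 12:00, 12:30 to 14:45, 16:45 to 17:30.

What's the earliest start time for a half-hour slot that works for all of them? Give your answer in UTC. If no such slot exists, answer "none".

Callum in UTC: 07:30-08:45, 10:00-15:30 (add 1h to convert from UTC-1).
Carol in UTC: 06:00-07:00, 10:30-16:00, 16:15-17:00 (add 1h to convert from UTC-1).
Yosef in UTC: 09:00-13:15, 13:45-14:30 (add 6h to convert from UTC-6).
Rosa in UTC: 09:00-11:00, 11:30-13:45, 15:45-16:30 (subtract 1h to convert from UTC+1).
Callum ∩ Carol: 10:30-15:30.
Callum ∩ Carol ∩ Yosef: 10:30-13:15, 13:45-14:30.
Callum ∩ Carol ∩ Yosef ∩ Rosa: 10:30-11:00, 11:30-13:15.
Those are the intersection windows.
The first common window of at least 30 minutes is 10:30-11:00, so the earliest start is 10:30.

10:30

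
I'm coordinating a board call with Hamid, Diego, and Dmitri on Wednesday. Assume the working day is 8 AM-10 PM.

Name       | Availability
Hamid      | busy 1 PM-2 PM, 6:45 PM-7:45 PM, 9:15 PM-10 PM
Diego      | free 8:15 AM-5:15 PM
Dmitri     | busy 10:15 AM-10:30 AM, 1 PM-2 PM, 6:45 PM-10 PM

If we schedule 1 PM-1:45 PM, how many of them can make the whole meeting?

1

Hamid free: 08:00-13:00, 14:00-18:45, 19:45-21:15 (invert busy blocks within the working day).
Diego free: 08:15-17:15.
Dmitri free: 08:00-10:15, 10:30-13:00, 14:00-18:45 (invert busy blocks within the working day).
Diego can make the full 13:00-13:45 slot — that's 1.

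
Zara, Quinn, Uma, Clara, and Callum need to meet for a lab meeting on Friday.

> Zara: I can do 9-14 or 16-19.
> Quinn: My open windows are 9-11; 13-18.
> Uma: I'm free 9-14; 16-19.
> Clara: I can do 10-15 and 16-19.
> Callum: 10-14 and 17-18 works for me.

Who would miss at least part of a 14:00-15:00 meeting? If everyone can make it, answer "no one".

Callum, Uma, Zara

Zara: not fully free for 14:00-15:00. Quinn: free for 14:00-15:00. Uma: not fully free for 14:00-15:00. Clara: free for 14:00-15:00. Callum: not fully free for 14:00-15:00.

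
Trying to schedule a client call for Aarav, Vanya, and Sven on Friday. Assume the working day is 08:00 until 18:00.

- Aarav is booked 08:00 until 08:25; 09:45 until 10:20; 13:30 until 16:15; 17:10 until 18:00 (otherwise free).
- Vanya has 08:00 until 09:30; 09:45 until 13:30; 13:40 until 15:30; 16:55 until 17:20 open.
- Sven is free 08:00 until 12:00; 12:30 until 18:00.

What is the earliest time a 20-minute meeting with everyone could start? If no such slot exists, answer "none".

Aarav free: 08:25-09:45, 10:20-13:30, 16:15-17:10 (invert busy blocks within the working day).
Vanya free: 08:00-09:30, 09:45-13:30, 13:40-15:30, 16:55-17:20.
Sven free: 08:00-12:00, 12:30-18:00.
Aarav ∩ Vanya: 08:25-09:30, 10:20-13:30, 16:55-17:10.
Aarav ∩ Vanya ∩ Sven: 08:25-09:30, 10:20-12:00, 12:30-13:30, 16:55-17:10.
Those are the intersection windows.
The first common window of at least 20 minutes is 08:25-09:30, so the earliest start is 08:25.

08:25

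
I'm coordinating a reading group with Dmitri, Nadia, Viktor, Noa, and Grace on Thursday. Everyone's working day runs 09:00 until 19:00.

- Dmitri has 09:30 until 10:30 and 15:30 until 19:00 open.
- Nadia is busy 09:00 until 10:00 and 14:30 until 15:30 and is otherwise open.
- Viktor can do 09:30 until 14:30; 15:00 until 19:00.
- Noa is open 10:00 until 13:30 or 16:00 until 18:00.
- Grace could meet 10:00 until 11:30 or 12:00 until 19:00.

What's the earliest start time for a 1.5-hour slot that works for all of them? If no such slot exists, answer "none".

16:00

Dmitri free: 09:30-10:30, 15:30-19:00.
Nadia free: 10:00-14:30, 15:30-19:00 (invert busy blocks within the working day).
Viktor free: 09:30-14:30, 15:00-19:00.
Noa free: 10:00-13:30, 16:00-18:00.
Grace free: 10:00-11:30, 12:00-19:00.
Dmitri ∩ Nadia: 10:00-10:30, 15:30-19:00.
Dmitri ∩ Nadia ∩ Viktor: 10:00-10:30, 15:30-19:00.
Dmitri ∩ Nadia ∩ Viktor ∩ Noa: 10:00-10:30, 16:00-18:00.
Dmitri ∩ Nadia ∩ Viktor ∩ Noa ∩ Grace: 10:00-10:30, 16:00-18:00.
Those are the intersection windows.
The first common window of at least 90 minutes is 16:00-18:00, so the earliest start is 16:00.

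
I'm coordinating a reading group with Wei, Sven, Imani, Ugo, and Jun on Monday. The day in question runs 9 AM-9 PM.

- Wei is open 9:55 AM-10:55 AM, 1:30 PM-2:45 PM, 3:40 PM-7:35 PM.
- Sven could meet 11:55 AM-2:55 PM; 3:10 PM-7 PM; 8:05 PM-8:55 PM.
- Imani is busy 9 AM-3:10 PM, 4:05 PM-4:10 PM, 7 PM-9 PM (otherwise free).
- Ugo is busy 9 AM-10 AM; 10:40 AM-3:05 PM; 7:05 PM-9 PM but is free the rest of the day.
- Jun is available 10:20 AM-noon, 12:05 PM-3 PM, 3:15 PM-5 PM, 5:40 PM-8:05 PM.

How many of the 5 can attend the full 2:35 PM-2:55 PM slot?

Wei free: 09:55-10:55, 13:30-14:45, 15:40-19:35.
Sven free: 11:55-14:55, 15:10-19:00, 20:05-20:55.
Imani free: 15:10-16:05, 16:10-19:00 (invert busy blocks within the working day).
Ugo free: 10:00-10:40, 15:05-19:05 (invert busy blocks within the working day).
Jun free: 10:20-12:00, 12:05-15:00, 15:15-17:00, 17:40-20:05.
Sven and Jun can make the full 14:35-14:55 slot — that's 2.

2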